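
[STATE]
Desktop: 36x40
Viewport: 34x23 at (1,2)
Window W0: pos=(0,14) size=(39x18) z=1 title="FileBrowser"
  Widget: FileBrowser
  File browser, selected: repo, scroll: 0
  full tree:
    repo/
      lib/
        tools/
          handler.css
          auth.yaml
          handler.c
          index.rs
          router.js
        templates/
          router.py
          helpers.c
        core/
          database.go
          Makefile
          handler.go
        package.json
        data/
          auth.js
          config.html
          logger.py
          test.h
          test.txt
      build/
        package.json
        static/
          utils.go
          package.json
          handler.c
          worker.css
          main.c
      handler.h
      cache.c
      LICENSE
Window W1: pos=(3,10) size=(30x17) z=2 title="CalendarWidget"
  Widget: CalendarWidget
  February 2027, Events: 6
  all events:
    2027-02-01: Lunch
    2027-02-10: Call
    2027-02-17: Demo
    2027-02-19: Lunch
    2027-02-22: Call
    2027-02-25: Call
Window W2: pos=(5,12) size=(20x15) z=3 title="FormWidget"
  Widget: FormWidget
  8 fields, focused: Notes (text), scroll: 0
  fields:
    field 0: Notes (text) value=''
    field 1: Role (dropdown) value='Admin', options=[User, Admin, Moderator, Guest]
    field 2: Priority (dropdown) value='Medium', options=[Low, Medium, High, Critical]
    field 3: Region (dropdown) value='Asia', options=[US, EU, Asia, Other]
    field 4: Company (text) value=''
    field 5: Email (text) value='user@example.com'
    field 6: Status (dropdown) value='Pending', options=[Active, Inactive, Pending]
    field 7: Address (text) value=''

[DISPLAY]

                                  
                                  
                                  
                                  
                                  
                                  
                                  
                                  
  ┏━━━━━━━━━━━━━━━━━━━━━━━━━━━━┓  
  ┃ CalendarWidget             ┃  
  ┠─┏━━━━━━━━━━━━━━━━━━┓───────┨  
  ┃ ┃ FormWidget       ┃       ┃  
━━┃M┠──────────────────┨       ┃━━
 F┃ ┃> Notes:      [  ]┃       ┃  
──┃ ┃  Role:       [A▼]┃       ┃──
> ┃1┃  Priority:   [M▼]┃1      ┃  
  ┃2┃  Region:     [A▼]┃8      ┃  
  ┃ ┃  Company:    [  ]┃       ┃  
  ┃ ┃  Email:      [us]┃       ┃  
  ┃ ┃  Status:     [P▼]┃       ┃  
  ┃ ┃  Address:    [  ]┃       ┃  
  ┃ ┃                  ┃       ┃  
  ┃ ┃                  ┃       ┃  


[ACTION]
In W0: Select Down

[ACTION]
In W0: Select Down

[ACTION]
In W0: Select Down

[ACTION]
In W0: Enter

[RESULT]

                                  
                                  
                                  
                                  
                                  
                                  
                                  
                                  
  ┏━━━━━━━━━━━━━━━━━━━━━━━━━━━━┓  
  ┃ CalendarWidget             ┃  
  ┠─┏━━━━━━━━━━━━━━━━━━┓───────┨  
  ┃ ┃ FormWidget       ┃       ┃  
━━┃M┠──────────────────┨       ┃━━
 F┃ ┃> Notes:      [  ]┃       ┃  
──┃ ┃  Role:       [A▼]┃       ┃──
  ┃1┃  Priority:   [M▼]┃1      ┃  
  ┃2┃  Region:     [A▼]┃8      ┃  
  ┃ ┃  Company:    [  ]┃       ┃  
  ┃ ┃  Email:      [us]┃       ┃  
  ┃ ┃  Status:     [P▼]┃       ┃  
  ┃ ┃  Address:    [  ]┃       ┃  
  ┃ ┃                  ┃       ┃  
  ┃ ┃                  ┃       ┃  


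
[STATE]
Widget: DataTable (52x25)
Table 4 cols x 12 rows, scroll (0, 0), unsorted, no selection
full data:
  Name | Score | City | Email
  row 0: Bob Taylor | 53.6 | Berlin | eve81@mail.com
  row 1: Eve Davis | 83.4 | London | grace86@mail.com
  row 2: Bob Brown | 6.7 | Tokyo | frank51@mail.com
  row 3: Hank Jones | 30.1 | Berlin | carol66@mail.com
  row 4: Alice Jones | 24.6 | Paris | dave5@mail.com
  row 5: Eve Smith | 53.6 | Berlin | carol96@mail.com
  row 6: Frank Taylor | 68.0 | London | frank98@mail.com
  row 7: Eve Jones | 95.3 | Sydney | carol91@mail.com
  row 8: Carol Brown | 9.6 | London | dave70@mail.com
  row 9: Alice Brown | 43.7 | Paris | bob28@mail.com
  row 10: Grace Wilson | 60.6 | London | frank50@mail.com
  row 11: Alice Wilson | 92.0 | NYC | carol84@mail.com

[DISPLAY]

Name        │Score│City  │Email                     
────────────┼─────┼──────┼────────────────          
Bob Taylor  │53.6 │Berlin│eve81@mail.com            
Eve Davis   │83.4 │London│grace86@mail.com          
Bob Brown   │6.7  │Tokyo │frank51@mail.com          
Hank Jones  │30.1 │Berlin│carol66@mail.com          
Alice Jones │24.6 │Paris │dave5@mail.com            
Eve Smith   │53.6 │Berlin│carol96@mail.com          
Frank Taylor│68.0 │London│frank98@mail.com          
Eve Jones   │95.3 │Sydney│carol91@mail.com          
Carol Brown │9.6  │London│dave70@mail.com           
Alice Brown │43.7 │Paris │bob28@mail.com            
Grace Wilson│60.6 │London│frank50@mail.com          
Alice Wilson│92.0 │NYC   │carol84@mail.com          
                                                    
                                                    
                                                    
                                                    
                                                    
                                                    
                                                    
                                                    
                                                    
                                                    
                                                    


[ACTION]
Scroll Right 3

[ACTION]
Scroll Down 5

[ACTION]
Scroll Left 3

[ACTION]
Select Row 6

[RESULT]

Name        │Score│City  │Email                     
────────────┼─────┼──────┼────────────────          
Bob Taylor  │53.6 │Berlin│eve81@mail.com            
Eve Davis   │83.4 │London│grace86@mail.com          
Bob Brown   │6.7  │Tokyo │frank51@mail.com          
Hank Jones  │30.1 │Berlin│carol66@mail.com          
Alice Jones │24.6 │Paris │dave5@mail.com            
Eve Smith   │53.6 │Berlin│carol96@mail.com          
>rank Taylor│68.0 │London│frank98@mail.com          
Eve Jones   │95.3 │Sydney│carol91@mail.com          
Carol Brown │9.6  │London│dave70@mail.com           
Alice Brown │43.7 │Paris │bob28@mail.com            
Grace Wilson│60.6 │London│frank50@mail.com          
Alice Wilson│92.0 │NYC   │carol84@mail.com          
                                                    
                                                    
                                                    
                                                    
                                                    
                                                    
                                                    
                                                    
                                                    
                                                    
                                                    


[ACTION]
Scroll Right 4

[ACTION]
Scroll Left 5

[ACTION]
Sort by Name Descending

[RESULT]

Name       ▼│Score│City  │Email                     
────────────┼─────┼──────┼────────────────          
Hank Jones  │30.1 │Berlin│carol66@mail.com          
Grace Wilson│60.6 │London│frank50@mail.com          
Frank Taylor│68.0 │London│frank98@mail.com          
Eve Smith   │53.6 │Berlin│carol96@mail.com          
Eve Jones   │95.3 │Sydney│carol91@mail.com          
Eve Davis   │83.4 │London│grace86@mail.com          
>arol Brown │9.6  │London│dave70@mail.com           
Bob Taylor  │53.6 │Berlin│eve81@mail.com            
Bob Brown   │6.7  │Tokyo │frank51@mail.com          
Alice Wilson│92.0 │NYC   │carol84@mail.com          
Alice Jones │24.6 │Paris │dave5@mail.com            
Alice Brown │43.7 │Paris │bob28@mail.com            
                                                    
                                                    
                                                    
                                                    
                                                    
                                                    
                                                    
                                                    
                                                    
                                                    
                                                    


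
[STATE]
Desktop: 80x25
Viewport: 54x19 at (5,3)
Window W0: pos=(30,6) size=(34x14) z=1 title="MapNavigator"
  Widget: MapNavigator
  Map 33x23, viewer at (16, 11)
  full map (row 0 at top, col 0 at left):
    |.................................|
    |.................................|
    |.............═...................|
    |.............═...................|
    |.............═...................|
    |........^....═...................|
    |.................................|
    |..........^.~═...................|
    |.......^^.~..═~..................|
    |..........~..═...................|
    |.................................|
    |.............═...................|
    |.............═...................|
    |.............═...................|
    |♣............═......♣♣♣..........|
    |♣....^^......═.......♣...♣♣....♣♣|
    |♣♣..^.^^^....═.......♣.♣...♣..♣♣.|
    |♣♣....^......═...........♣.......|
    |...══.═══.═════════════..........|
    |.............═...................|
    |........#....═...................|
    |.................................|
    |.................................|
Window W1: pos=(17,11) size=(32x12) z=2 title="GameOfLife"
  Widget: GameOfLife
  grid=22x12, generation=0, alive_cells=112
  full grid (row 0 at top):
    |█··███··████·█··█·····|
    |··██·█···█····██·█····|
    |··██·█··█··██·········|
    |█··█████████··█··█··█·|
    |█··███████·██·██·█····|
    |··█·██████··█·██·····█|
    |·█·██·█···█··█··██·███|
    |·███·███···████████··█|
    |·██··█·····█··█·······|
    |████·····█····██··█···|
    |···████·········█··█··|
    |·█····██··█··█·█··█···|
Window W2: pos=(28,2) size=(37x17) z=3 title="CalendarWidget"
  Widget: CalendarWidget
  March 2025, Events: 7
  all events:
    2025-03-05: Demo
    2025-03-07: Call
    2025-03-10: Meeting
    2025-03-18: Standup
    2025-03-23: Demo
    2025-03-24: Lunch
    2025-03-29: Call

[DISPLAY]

                       ┃ CalendarWidget               
                       ┠──────────────────────────────
                       ┃             March 2025       
                       ┃Mo Tu We Th Fr Sa Su          
                       ┃                1  2          
                       ┃ 3  4  5*  6  7*  8  9        
                       ┃10* 11 12 13 14 15 16         
                       ┃17 18* 19 20 21 22 23*        
            ┏━━━━━━━━━━┃24* 25 26 27 28 29* 30        
            ┃ GameOfLif┃31                            
            ┠──────────┃                              
            ┃Gen: 0    ┃                              
            ┃··██·█··█·┃                              
            ┃█··███████┃                              
            ┃█··███████┃                              
            ┃··█·██████┗━━━━━━━━━━━━━━━━━━━━━━━━━━━━━━
            ┃·█·██·█···█··█··██·███        ┃━━━━━━━━━━
            ┃·███·███···████████··█        ┃          
            ┃·██··█·····█··█·······        ┃          


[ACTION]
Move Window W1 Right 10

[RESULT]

                       ┃ CalendarWidget               
                       ┠──────────────────────────────
                       ┃             March 2025       
                       ┃Mo Tu We Th Fr Sa Su          
                       ┃                1  2          
                       ┃ 3  4  5*  6  7*  8  9        
                       ┃10* 11 12 13 14 15 16         
                       ┃17 18* 19 20 21 22 23*        
                      ┏┃24* 25 26 27 28 29* 30        
                      ┃┃31                            
                      ┠┃                              
                      ┃┃                              
                      ┃┃                              
                      ┃┃                              
                      ┃┃                              
                      ┃┗━━━━━━━━━━━━━━━━━━━━━━━━━━━━━━
                      ┃·█·██·█···█··█··██·███        ┃
                      ┃·███·███···████████··█        ┃
                      ┃·██··█·····█··█·······        ┃


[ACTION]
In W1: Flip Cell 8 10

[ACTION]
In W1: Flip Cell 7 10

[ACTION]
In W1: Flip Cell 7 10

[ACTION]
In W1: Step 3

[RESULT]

                       ┃ CalendarWidget               
                       ┠──────────────────────────────
                       ┃             March 2025       
                       ┃Mo Tu We Th Fr Sa Su          
                       ┃                1  2          
                       ┃ 3  4  5*  6  7*  8  9        
                       ┃10* 11 12 13 14 15 16         
                       ┃17 18* 19 20 21 22 23*        
                      ┏┃24* 25 26 27 28 29* 30        
                      ┃┃31                            
                      ┠┃                              
                      ┃┃                              
                      ┃┃                              
                      ┃┃                              
                      ┃┃                              
                      ┃┗━━━━━━━━━━━━━━━━━━━━━━━━━━━━━━
                      ┃██········█······█····        ┃
                      ┃·█·········█·····█····        ┃
                      ┃·········█··█····█··█·        ┃


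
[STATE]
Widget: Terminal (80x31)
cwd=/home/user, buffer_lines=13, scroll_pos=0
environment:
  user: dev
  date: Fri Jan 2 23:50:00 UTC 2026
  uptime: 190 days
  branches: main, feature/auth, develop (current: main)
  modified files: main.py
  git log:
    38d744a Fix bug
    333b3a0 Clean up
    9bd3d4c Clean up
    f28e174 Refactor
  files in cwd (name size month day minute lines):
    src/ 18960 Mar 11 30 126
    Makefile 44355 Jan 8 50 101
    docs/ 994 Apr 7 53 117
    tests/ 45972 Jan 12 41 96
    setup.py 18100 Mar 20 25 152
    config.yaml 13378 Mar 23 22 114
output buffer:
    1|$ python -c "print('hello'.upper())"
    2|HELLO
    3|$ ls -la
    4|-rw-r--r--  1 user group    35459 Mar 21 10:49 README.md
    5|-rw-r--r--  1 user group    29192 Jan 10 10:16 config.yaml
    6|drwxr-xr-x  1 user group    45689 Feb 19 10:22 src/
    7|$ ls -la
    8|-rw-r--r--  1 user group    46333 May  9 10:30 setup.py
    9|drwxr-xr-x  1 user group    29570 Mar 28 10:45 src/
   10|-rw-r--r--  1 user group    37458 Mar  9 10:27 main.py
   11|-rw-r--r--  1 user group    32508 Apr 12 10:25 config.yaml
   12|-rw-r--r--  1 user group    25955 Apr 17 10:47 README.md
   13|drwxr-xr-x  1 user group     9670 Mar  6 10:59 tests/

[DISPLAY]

$ python -c "print('hello'.upper())"                                            
HELLO                                                                           
$ ls -la                                                                        
-rw-r--r--  1 user group    35459 Mar 21 10:49 README.md                        
-rw-r--r--  1 user group    29192 Jan 10 10:16 config.yaml                      
drwxr-xr-x  1 user group    45689 Feb 19 10:22 src/                             
$ ls -la                                                                        
-rw-r--r--  1 user group    46333 May  9 10:30 setup.py                         
drwxr-xr-x  1 user group    29570 Mar 28 10:45 src/                             
-rw-r--r--  1 user group    37458 Mar  9 10:27 main.py                          
-rw-r--r--  1 user group    32508 Apr 12 10:25 config.yaml                      
-rw-r--r--  1 user group    25955 Apr 17 10:47 README.md                        
drwxr-xr-x  1 user group     9670 Mar  6 10:59 tests/                           
$ █                                                                             
                                                                                
                                                                                
                                                                                
                                                                                
                                                                                
                                                                                
                                                                                
                                                                                
                                                                                
                                                                                
                                                                                
                                                                                
                                                                                
                                                                                
                                                                                
                                                                                
                                                                                


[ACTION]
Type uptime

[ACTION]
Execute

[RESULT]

$ python -c "print('hello'.upper())"                                            
HELLO                                                                           
$ ls -la                                                                        
-rw-r--r--  1 user group    35459 Mar 21 10:49 README.md                        
-rw-r--r--  1 user group    29192 Jan 10 10:16 config.yaml                      
drwxr-xr-x  1 user group    45689 Feb 19 10:22 src/                             
$ ls -la                                                                        
-rw-r--r--  1 user group    46333 May  9 10:30 setup.py                         
drwxr-xr-x  1 user group    29570 Mar 28 10:45 src/                             
-rw-r--r--  1 user group    37458 Mar  9 10:27 main.py                          
-rw-r--r--  1 user group    32508 Apr 12 10:25 config.yaml                      
-rw-r--r--  1 user group    25955 Apr 17 10:47 README.md                        
drwxr-xr-x  1 user group     9670 Mar  6 10:59 tests/                           
$ uptime                                                                        
 10:00  up 190 days                                                             
$ █                                                                             
                                                                                
                                                                                
                                                                                
                                                                                
                                                                                
                                                                                
                                                                                
                                                                                
                                                                                
                                                                                
                                                                                
                                                                                
                                                                                
                                                                                
                                                                                


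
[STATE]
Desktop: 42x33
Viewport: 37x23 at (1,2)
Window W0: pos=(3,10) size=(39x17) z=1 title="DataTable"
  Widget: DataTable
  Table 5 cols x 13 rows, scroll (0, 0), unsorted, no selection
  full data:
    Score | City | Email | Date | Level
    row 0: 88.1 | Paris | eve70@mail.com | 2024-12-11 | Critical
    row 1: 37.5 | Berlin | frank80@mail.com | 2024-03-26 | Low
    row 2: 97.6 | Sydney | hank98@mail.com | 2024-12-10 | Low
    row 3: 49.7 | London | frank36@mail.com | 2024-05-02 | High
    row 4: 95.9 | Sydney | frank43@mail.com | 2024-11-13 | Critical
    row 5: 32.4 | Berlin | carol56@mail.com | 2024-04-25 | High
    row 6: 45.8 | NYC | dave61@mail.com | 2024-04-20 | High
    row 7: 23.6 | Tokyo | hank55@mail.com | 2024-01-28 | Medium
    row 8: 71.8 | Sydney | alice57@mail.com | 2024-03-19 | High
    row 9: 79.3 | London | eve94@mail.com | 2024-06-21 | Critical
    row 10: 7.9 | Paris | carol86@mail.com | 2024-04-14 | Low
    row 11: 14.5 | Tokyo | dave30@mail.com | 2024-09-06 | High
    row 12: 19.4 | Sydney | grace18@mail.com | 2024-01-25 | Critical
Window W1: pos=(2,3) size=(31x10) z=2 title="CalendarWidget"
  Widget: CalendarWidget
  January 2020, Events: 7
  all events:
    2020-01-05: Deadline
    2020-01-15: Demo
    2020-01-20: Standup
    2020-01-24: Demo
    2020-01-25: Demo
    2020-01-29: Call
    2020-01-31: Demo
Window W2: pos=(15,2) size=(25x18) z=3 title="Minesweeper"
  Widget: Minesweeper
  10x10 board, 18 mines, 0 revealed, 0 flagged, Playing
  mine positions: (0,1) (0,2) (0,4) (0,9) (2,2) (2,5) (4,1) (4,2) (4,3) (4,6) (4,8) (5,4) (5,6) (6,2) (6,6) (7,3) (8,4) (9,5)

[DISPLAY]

              ┏━━━━━━━━━━━━━━━━━━━━━━
 ┏━━━━━━━━━━━━┃ Minesweeper          
 ┃ CalendarWid┠──────────────────────
 ┠────────────┃■■■■■■■■■■            
 ┃         Jan┃■■■■■■■■■■            
 ┃Mo Tu We Th ┃■■■■■■■■■■            
 ┃       1  2 ┃■■■■■■■■■■            
 ┃ 6  7  8  9 ┃■■■■■■■■■■            
 ┃13 14 15* 16┃■■■■■■■■■■            
 ┃20* 21 22 23┃■■■■■■■■■■            
 ┗━━━━━━━━━━━━┃■■■■■■■■■■            
  ┃Score│City ┃■■■■■■■■■■            
  ┃─────┼─────┃■■■■■■■■■■            
  ┃88.1 │Paris┃                      
  ┃37.5 │Berli┃                      
  ┃97.6 │Sydne┃                      
  ┃49.7 │Londo┃                      
  ┃95.9 │Sydne┗━━━━━━━━━━━━━━━━━━━━━━
  ┃32.4 │Berlin│carol56@mail.com│2024
  ┃45.8 │NYC   │dave61@mail.com │2024
  ┃23.6 │Tokyo │hank55@mail.com │2024
  ┃71.8 │Sydney│alice57@mail.com│2024
  ┃79.3 │London│eve94@mail.com  │2024


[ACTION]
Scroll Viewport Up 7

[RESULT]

                                     
                                     
              ┏━━━━━━━━━━━━━━━━━━━━━━
 ┏━━━━━━━━━━━━┃ Minesweeper          
 ┃ CalendarWid┠──────────────────────
 ┠────────────┃■■■■■■■■■■            
 ┃         Jan┃■■■■■■■■■■            
 ┃Mo Tu We Th ┃■■■■■■■■■■            
 ┃       1  2 ┃■■■■■■■■■■            
 ┃ 6  7  8  9 ┃■■■■■■■■■■            
 ┃13 14 15* 16┃■■■■■■■■■■            
 ┃20* 21 22 23┃■■■■■■■■■■            
 ┗━━━━━━━━━━━━┃■■■■■■■■■■            
  ┃Score│City ┃■■■■■■■■■■            
  ┃─────┼─────┃■■■■■■■■■■            
  ┃88.1 │Paris┃                      
  ┃37.5 │Berli┃                      
  ┃97.6 │Sydne┃                      
  ┃49.7 │Londo┃                      
  ┃95.9 │Sydne┗━━━━━━━━━━━━━━━━━━━━━━
  ┃32.4 │Berlin│carol56@mail.com│2024
  ┃45.8 │NYC   │dave61@mail.com │2024
  ┃23.6 │Tokyo │hank55@mail.com │2024


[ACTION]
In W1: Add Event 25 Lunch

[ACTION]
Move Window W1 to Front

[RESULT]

                                     
                                     
              ┏━━━━━━━━━━━━━━━━━━━━━━
 ┏━━━━━━━━━━━━━━━━━━━━━━━━━━━━━┓     
 ┃ CalendarWidget              ┃─────
 ┠─────────────────────────────┨     
 ┃         January 2020        ┃     
 ┃Mo Tu We Th Fr Sa Su         ┃     
 ┃       1  2  3  4  5*        ┃     
 ┃ 6  7  8  9 10 11 12         ┃     
 ┃13 14 15* 16 17 18 19        ┃     
 ┃20* 21 22 23 24* 25* 26      ┃     
 ┗━━━━━━━━━━━━━━━━━━━━━━━━━━━━━┛     
  ┃Score│City ┃■■■■■■■■■■            
  ┃─────┼─────┃■■■■■■■■■■            
  ┃88.1 │Paris┃                      
  ┃37.5 │Berli┃                      
  ┃97.6 │Sydne┃                      
  ┃49.7 │Londo┃                      
  ┃95.9 │Sydne┗━━━━━━━━━━━━━━━━━━━━━━
  ┃32.4 │Berlin│carol56@mail.com│2024
  ┃45.8 │NYC   │dave61@mail.com │2024
  ┃23.6 │Tokyo │hank55@mail.com │2024


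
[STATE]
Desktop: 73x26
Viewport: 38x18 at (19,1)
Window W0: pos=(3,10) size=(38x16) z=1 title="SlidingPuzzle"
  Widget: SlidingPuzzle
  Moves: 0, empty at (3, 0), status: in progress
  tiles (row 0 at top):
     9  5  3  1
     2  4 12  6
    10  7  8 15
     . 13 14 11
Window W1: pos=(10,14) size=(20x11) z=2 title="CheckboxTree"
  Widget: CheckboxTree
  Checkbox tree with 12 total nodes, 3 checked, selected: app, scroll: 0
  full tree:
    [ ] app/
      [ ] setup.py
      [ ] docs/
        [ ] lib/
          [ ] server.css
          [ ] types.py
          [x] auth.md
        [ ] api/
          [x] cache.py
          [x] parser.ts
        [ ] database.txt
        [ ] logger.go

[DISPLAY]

                                      
                                      
                                      
                                      
                                      
                                      
                                      
                                      
                                      
━━━━━━━━━━━━━━━━━━━━━┓                
                     ┃                
─────────────────────┨                
┬────┐               ┃                
━━━━━━━━━━┓          ┃                
xTree     ┃          ┃                
──────────┨          ┃                
/         ┃          ┃                
etup.py   ┃          ┃                


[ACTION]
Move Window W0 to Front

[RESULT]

                                      
                                      
                                      
                                      
                                      
                                      
                                      
                                      
                                      
━━━━━━━━━━━━━━━━━━━━━┓                
                     ┃                
─────────────────────┨                
┬────┐               ┃                
│  1 │               ┃                
┼────┤               ┃                
│  6 │               ┃                
┼────┤               ┃                
│ 15 │               ┃                


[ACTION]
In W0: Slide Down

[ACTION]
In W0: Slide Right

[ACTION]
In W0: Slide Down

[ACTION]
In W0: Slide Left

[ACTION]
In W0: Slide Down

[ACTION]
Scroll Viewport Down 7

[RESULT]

                                      
                                      
━━━━━━━━━━━━━━━━━━━━━┓                
                     ┃                
─────────────────────┨                
┬────┐               ┃                
│  1 │               ┃                
┼────┤               ┃                
│  6 │               ┃                
┼────┤               ┃                
│ 15 │               ┃                
┼────┤               ┃                
│ 11 │               ┃                
┴────┘               ┃                
                     ┃                
                     ┃                
                     ┃                
━━━━━━━━━━━━━━━━━━━━━┛                


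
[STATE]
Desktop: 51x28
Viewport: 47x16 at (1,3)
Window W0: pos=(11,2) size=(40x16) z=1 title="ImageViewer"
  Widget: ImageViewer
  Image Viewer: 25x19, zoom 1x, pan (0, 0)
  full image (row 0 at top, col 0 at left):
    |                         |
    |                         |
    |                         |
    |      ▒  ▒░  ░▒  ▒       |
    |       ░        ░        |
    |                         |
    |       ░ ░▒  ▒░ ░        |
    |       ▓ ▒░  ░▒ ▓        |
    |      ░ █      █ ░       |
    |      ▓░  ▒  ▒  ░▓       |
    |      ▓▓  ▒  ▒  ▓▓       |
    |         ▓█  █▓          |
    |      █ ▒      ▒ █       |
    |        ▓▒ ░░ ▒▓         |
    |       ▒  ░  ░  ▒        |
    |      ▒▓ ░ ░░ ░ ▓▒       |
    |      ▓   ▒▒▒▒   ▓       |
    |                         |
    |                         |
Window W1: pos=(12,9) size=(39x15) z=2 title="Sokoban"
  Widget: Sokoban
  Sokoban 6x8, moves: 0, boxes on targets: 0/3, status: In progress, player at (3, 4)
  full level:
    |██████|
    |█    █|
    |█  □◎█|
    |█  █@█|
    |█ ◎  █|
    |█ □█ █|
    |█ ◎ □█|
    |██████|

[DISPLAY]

          ┃ ImageViewer                        
          ┠────────────────────────────────────
          ┃                                    
          ┃                                    
          ┃                                    
          ┃      ▒  ▒░  ░▒  ▒                  
          ┃┏━━━━━━━━━━━━━━━━━━━━━━━━━━━━━━━━━━━
          ┃┃ Sokoban                           
          ┃┠───────────────────────────────────
          ┃┃██████                             
          ┃┃█    █                             
          ┃┃█  □◎█                             
          ┃┃█  █@█                             
          ┃┃█ ◎  █                             
          ┗┃█ □█ █                             
           ┃█ ◎ □█                             


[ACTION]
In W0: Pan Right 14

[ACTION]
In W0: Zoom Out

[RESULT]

          ┃ ImageViewer                        
          ┠────────────────────────────────────
          ┃                                    
          ┃                                    
          ┃                                    
          ┃▒  ▒                                
          ┃┏━━━━━━━━━━━━━━━━━━━━━━━━━━━━━━━━━━━
          ┃┃ Sokoban                           
          ┃┠───────────────────────────────────
          ┃┃██████                             
          ┃┃█    █                             
          ┃┃█  □◎█                             
          ┃┃█  █@█                             
          ┃┃█ ◎  █                             
          ┗┃█ □█ █                             
           ┃█ ◎ □█                             


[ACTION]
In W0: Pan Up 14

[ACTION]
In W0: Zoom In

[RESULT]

          ┃ ImageViewer                        
          ┠────────────────────────────────────
          ┃                                    
          ┃                                    
          ┃                                    
          ┃                                    
          ┃┏━━━━━━━━━━━━━━━━━━━━━━━━━━━━━━━━━━━
          ┃┃ Sokoban                           
          ┃┠───────────────────────────────────
          ┃┃██████                             
          ┃┃█    █                             
          ┃┃█  □◎█                             
          ┃┃█  █@█                             
          ┃┃█ ◎  █                             
          ┗┃█ □█ █                             
           ┃█ ◎ □█                             


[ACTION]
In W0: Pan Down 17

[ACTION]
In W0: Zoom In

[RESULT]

          ┃ ImageViewer                        
          ┠────────────────────────────────────
          ┃                                    
          ┃       ░░░   ░░░▒▒▒      ▒▒▒░░░   ░░
          ┃       ░░░   ░░░▒▒▒      ▒▒▒░░░   ░░
          ┃       ░░░   ░░░▒▒▒      ▒▒▒░░░   ░░
          ┃┏━━━━━━━━━━━━━━━━━━━━━━━━━━━━━━━━━━━
          ┃┃ Sokoban                           
          ┃┠───────────────────────────────────
          ┃┃██████                             
          ┃┃█    █                             
          ┃┃█  □◎█                             
          ┃┃█  █@█                             
          ┃┃█ ◎  █                             
          ┗┃█ □█ █                             
           ┃█ ◎ □█                             


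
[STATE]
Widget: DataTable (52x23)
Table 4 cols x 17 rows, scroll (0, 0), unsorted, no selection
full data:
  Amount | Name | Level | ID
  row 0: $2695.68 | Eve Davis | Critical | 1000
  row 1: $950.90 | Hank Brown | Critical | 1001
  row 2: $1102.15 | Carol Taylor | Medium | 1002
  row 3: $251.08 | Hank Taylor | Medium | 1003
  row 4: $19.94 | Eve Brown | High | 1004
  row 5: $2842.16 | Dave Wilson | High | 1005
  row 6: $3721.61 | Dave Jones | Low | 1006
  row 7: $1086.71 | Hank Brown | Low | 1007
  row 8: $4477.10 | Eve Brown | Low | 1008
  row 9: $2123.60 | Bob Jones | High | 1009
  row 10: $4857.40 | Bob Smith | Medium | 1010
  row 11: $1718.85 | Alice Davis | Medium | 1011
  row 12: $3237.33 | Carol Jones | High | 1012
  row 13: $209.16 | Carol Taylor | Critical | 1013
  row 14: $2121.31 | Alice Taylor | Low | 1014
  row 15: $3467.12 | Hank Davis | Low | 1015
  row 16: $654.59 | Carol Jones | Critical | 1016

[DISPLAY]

Amount  │Name        │Level   │ID                   
────────┼────────────┼────────┼────                 
$2695.68│Eve Davis   │Critical│1000                 
$950.90 │Hank Brown  │Critical│1001                 
$1102.15│Carol Taylor│Medium  │1002                 
$251.08 │Hank Taylor │Medium  │1003                 
$19.94  │Eve Brown   │High    │1004                 
$2842.16│Dave Wilson │High    │1005                 
$3721.61│Dave Jones  │Low     │1006                 
$1086.71│Hank Brown  │Low     │1007                 
$4477.10│Eve Brown   │Low     │1008                 
$2123.60│Bob Jones   │High    │1009                 
$4857.40│Bob Smith   │Medium  │1010                 
$1718.85│Alice Davis │Medium  │1011                 
$3237.33│Carol Jones │High    │1012                 
$209.16 │Carol Taylor│Critical│1013                 
$2121.31│Alice Taylor│Low     │1014                 
$3467.12│Hank Davis  │Low     │1015                 
$654.59 │Carol Jones │Critical│1016                 
                                                    
                                                    
                                                    
                                                    


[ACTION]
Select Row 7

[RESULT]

Amount  │Name        │Level   │ID                   
────────┼────────────┼────────┼────                 
$2695.68│Eve Davis   │Critical│1000                 
$950.90 │Hank Brown  │Critical│1001                 
$1102.15│Carol Taylor│Medium  │1002                 
$251.08 │Hank Taylor │Medium  │1003                 
$19.94  │Eve Brown   │High    │1004                 
$2842.16│Dave Wilson │High    │1005                 
$3721.61│Dave Jones  │Low     │1006                 
>1086.71│Hank Brown  │Low     │1007                 
$4477.10│Eve Brown   │Low     │1008                 
$2123.60│Bob Jones   │High    │1009                 
$4857.40│Bob Smith   │Medium  │1010                 
$1718.85│Alice Davis │Medium  │1011                 
$3237.33│Carol Jones │High    │1012                 
$209.16 │Carol Taylor│Critical│1013                 
$2121.31│Alice Taylor│Low     │1014                 
$3467.12│Hank Davis  │Low     │1015                 
$654.59 │Carol Jones │Critical│1016                 
                                                    
                                                    
                                                    
                                                    


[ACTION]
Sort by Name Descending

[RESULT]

Amount  │Name       ▼│Level   │ID                   
────────┼────────────┼────────┼────                 
$251.08 │Hank Taylor │Medium  │1003                 
$3467.12│Hank Davis  │Low     │1015                 
$950.90 │Hank Brown  │Critical│1001                 
$1086.71│Hank Brown  │Low     │1007                 
$2695.68│Eve Davis   │Critical│1000                 
$19.94  │Eve Brown   │High    │1004                 
$4477.10│Eve Brown   │Low     │1008                 
>2842.16│Dave Wilson │High    │1005                 
$3721.61│Dave Jones  │Low     │1006                 
$1102.15│Carol Taylor│Medium  │1002                 
$209.16 │Carol Taylor│Critical│1013                 
$3237.33│Carol Jones │High    │1012                 
$654.59 │Carol Jones │Critical│1016                 
$4857.40│Bob Smith   │Medium  │1010                 
$2123.60│Bob Jones   │High    │1009                 
$2121.31│Alice Taylor│Low     │1014                 
$1718.85│Alice Davis │Medium  │1011                 
                                                    
                                                    
                                                    
                                                    


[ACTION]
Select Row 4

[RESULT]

Amount  │Name       ▼│Level   │ID                   
────────┼────────────┼────────┼────                 
$251.08 │Hank Taylor │Medium  │1003                 
$3467.12│Hank Davis  │Low     │1015                 
$950.90 │Hank Brown  │Critical│1001                 
$1086.71│Hank Brown  │Low     │1007                 
>2695.68│Eve Davis   │Critical│1000                 
$19.94  │Eve Brown   │High    │1004                 
$4477.10│Eve Brown   │Low     │1008                 
$2842.16│Dave Wilson │High    │1005                 
$3721.61│Dave Jones  │Low     │1006                 
$1102.15│Carol Taylor│Medium  │1002                 
$209.16 │Carol Taylor│Critical│1013                 
$3237.33│Carol Jones │High    │1012                 
$654.59 │Carol Jones │Critical│1016                 
$4857.40│Bob Smith   │Medium  │1010                 
$2123.60│Bob Jones   │High    │1009                 
$2121.31│Alice Taylor│Low     │1014                 
$1718.85│Alice Davis │Medium  │1011                 
                                                    
                                                    
                                                    
                                                    


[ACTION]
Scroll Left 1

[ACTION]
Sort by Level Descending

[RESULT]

Amount  │Name        │Level  ▼│ID                   
────────┼────────────┼────────┼────                 
$251.08 │Hank Taylor │Medium  │1003                 
$1102.15│Carol Taylor│Medium  │1002                 
$4857.40│Bob Smith   │Medium  │1010                 
$1718.85│Alice Davis │Medium  │1011                 
>3467.12│Hank Davis  │Low     │1015                 
$1086.71│Hank Brown  │Low     │1007                 
$4477.10│Eve Brown   │Low     │1008                 
$3721.61│Dave Jones  │Low     │1006                 
$2121.31│Alice Taylor│Low     │1014                 
$19.94  │Eve Brown   │High    │1004                 
$2842.16│Dave Wilson │High    │1005                 
$3237.33│Carol Jones │High    │1012                 
$2123.60│Bob Jones   │High    │1009                 
$950.90 │Hank Brown  │Critical│1001                 
$2695.68│Eve Davis   │Critical│1000                 
$209.16 │Carol Taylor│Critical│1013                 
$654.59 │Carol Jones │Critical│1016                 
                                                    
                                                    
                                                    
                                                    
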